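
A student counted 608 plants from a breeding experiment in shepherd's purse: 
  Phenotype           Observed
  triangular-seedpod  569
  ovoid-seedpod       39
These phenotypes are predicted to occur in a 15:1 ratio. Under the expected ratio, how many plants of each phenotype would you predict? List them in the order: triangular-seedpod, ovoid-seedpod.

570, 38

Expected counts for N = 608 under a 15:1 ratio (total parts = 16):
  triangular-seedpod: 608 × 15/16 = 570
  ovoid-seedpod: 608 × 1/16 = 38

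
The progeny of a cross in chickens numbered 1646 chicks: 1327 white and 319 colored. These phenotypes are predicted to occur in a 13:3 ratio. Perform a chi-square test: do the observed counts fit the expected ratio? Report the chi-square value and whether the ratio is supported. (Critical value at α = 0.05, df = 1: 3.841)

Expected counts for N = 1646 under a 13:3 ratio (total parts = 16):
  white: 1646 × 13/16 = 1337.375
  colored: 1646 × 3/16 = 308.625
χ² = Σ (O − E)² / E
  white: (1327 − 1337.375)² / 1337.375 = 0.0805
  colored: (319 − 308.625)² / 308.625 = 0.3488
χ² = 0.0805 + 0.3488 = 0.4293 ≈ 0.429
Degrees of freedom = 2 − 1 = 1; critical value at α = 0.05 is 3.841.
Since 0.429 < 3.841, we fail to reject the null hypothesis — the data are consistent with the 13:3 ratio.

0.429; consistent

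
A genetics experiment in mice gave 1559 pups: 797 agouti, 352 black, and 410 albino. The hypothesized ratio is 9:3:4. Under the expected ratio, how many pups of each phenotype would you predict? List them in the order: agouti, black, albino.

Expected counts for N = 1559 under a 9:3:4 ratio (total parts = 16):
  agouti: 1559 × 9/16 = 876.9375
  black: 1559 × 3/16 = 292.3125
  albino: 1559 × 4/16 = 389.75

876.9375, 292.3125, 389.75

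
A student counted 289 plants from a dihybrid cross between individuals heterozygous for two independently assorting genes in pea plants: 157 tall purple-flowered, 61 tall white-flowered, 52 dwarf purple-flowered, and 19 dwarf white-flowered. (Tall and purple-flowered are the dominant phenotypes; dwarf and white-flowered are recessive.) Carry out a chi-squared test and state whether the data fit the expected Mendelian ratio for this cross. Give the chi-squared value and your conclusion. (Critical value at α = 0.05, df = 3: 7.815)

A dihybrid F₂ with independent assortment and complete dominance at both loci gives a 9:3:3:1 phenotypic ratio.
Under the 9:3:3:1 hypothesis (Σ ratio = 16, N = 289):
  tall purple-flowered: 289 × 9/16 = 162.5625
  tall white-flowered: 289 × 3/16 = 54.1875
  dwarf purple-flowered: 289 × 3/16 = 54.1875
  dwarf white-flowered: 289 × 1/16 = 18.0625
χ² = Σ (O − E)² / E
  tall purple-flowered: (157 − 162.5625)² / 162.5625 = 0.1903
  tall white-flowered: (61 − 54.1875)² / 54.1875 = 0.8565
  dwarf purple-flowered: (52 − 54.1875)² / 54.1875 = 0.0883
  dwarf white-flowered: (19 − 18.0625)² / 18.0625 = 0.0487
χ² = 0.1903 + 0.8565 + 0.0883 + 0.0487 = 1.1838 ≈ 1.184
Degrees of freedom = 4 − 1 = 3; critical value at α = 0.05 is 7.815.
Since 1.184 < 7.815, we fail to reject the null hypothesis — the data are consistent with the 9:3:3:1 ratio.

1.184; consistent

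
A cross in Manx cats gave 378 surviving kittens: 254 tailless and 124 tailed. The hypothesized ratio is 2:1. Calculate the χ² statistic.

The 2:1 ratio has 3 parts, so with N = 378 the expected counts are:
  tailless: 378 × 2/3 = 252
  tailed: 378 × 1/3 = 126
χ² = Σ (O − E)² / E
  tailless: (254 − 252)² / 252 = 0.0159
  tailed: (124 − 126)² / 126 = 0.0317
χ² = 0.0159 + 0.0317 = 0.0476 ≈ 0.048

0.048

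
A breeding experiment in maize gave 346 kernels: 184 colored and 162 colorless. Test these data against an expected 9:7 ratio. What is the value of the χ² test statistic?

Under the 9:7 hypothesis (Σ ratio = 16, N = 346):
  colored: 346 × 9/16 = 194.625
  colorless: 346 × 7/16 = 151.375
χ² = Σ (O − E)² / E
  colored: (184 − 194.625)² / 194.625 = 0.5800
  colorless: (162 − 151.375)² / 151.375 = 0.7458
χ² = 0.5800 + 0.7458 = 1.3258 ≈ 1.326

1.326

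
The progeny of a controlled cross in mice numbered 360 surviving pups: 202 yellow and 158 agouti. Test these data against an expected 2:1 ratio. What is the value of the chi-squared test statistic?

Under the 2:1 hypothesis (Σ ratio = 3, N = 360):
  yellow: 360 × 2/3 = 240
  agouti: 360 × 1/3 = 120
χ² = Σ (O − E)² / E
  yellow: (202 − 240)² / 240 = 6.0167
  agouti: (158 − 120)² / 120 = 12.0333
χ² = 6.0167 + 12.0333 = 18.050

18.050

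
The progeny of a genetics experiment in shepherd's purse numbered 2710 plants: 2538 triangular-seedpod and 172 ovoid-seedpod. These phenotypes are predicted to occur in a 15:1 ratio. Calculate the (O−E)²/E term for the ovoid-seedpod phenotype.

0.041

Expected counts for N = 2710 under a 15:1 ratio (total parts = 16):
  triangular-seedpod: 2710 × 15/16 = 2540.625
  ovoid-seedpod: 2710 × 1/16 = 169.375
Contribution of ovoid-seedpod: (172 − 169.375)² / 169.375 = 0.0407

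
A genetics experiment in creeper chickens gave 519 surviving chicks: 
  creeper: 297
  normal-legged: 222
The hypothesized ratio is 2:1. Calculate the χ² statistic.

20.818

Under the 2:1 hypothesis (Σ ratio = 3, N = 519):
  creeper: 519 × 2/3 = 346
  normal-legged: 519 × 1/3 = 173
χ² = Σ (O − E)² / E
  creeper: (297 − 346)² / 346 = 6.9393
  normal-legged: (222 − 173)² / 173 = 13.8786
χ² = 6.9393 + 13.8786 = 20.8179 ≈ 20.818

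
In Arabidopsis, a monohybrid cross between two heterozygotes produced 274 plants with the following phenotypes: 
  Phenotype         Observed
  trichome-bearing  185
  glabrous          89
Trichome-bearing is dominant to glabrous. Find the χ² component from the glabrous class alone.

6.135

For a monohybrid cross between heterozygotes with complete dominance, the expected phenotypic ratio is 3:1.
Expected counts for N = 274 under a 3:1 ratio (total parts = 4):
  trichome-bearing: 274 × 3/4 = 205.5
  glabrous: 274 × 1/4 = 68.5
Contribution of glabrous: (89 − 68.5)² / 68.5 = 6.1350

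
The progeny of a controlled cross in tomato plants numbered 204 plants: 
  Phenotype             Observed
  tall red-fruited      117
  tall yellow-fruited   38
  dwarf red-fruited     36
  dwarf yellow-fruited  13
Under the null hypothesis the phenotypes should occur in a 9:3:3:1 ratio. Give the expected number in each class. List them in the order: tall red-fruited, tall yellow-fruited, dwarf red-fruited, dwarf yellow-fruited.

Total ratio parts = 16. Expected numbers out of 204:
  tall red-fruited: 204 × 9/16 = 114.75
  tall yellow-fruited: 204 × 3/16 = 38.25
  dwarf red-fruited: 204 × 3/16 = 38.25
  dwarf yellow-fruited: 204 × 1/16 = 12.75

114.75, 38.25, 38.25, 12.75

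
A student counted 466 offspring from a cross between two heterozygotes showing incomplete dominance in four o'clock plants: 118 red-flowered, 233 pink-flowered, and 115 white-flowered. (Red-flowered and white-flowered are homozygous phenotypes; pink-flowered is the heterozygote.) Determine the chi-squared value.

0.039

With incomplete dominance, a heterozygote × heterozygote cross gives a 1:2:1 phenotypic ratio.
Expected counts for N = 466 under a 1:2:1 ratio (total parts = 4):
  red-flowered: 466 × 1/4 = 116.5
  pink-flowered: 466 × 2/4 = 233
  white-flowered: 466 × 1/4 = 116.5
χ² = Σ (O − E)² / E
  red-flowered: (118 − 116.5)² / 116.5 = 0.0193
  pink-flowered: (233 − 233)² / 233 = 0.0000
  white-flowered: (115 − 116.5)² / 116.5 = 0.0193
χ² = 0.0193 + 0.0000 + 0.0193 = 0.0386 ≈ 0.039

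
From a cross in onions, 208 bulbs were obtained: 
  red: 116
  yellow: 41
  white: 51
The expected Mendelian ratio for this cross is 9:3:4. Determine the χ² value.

The 9:3:4 ratio has 16 parts, so with N = 208 the expected counts are:
  red: 208 × 9/16 = 117
  yellow: 208 × 3/16 = 39
  white: 208 × 4/16 = 52
χ² = Σ (O − E)² / E
  red: (116 − 117)² / 117 = 0.0085
  yellow: (41 − 39)² / 39 = 0.1026
  white: (51 − 52)² / 52 = 0.0192
χ² = 0.0085 + 0.1026 + 0.0192 = 0.1303 ≈ 0.130

0.130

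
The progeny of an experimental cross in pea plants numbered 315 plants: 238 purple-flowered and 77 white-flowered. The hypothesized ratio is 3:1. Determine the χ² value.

0.052

Expected counts for N = 315 under a 3:1 ratio (total parts = 4):
  purple-flowered: 315 × 3/4 = 236.25
  white-flowered: 315 × 1/4 = 78.75
χ² = Σ (O − E)² / E
  purple-flowered: (238 − 236.25)² / 236.25 = 0.0130
  white-flowered: (77 − 78.75)² / 78.75 = 0.0389
χ² = 0.0130 + 0.0389 = 0.0519 ≈ 0.052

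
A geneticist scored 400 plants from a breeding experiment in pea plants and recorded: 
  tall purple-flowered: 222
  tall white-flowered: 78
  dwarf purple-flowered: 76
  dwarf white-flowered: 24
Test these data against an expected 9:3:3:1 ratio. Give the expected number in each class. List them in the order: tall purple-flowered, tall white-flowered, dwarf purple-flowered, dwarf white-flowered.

Total ratio parts = 16. Expected numbers out of 400:
  tall purple-flowered: 400 × 9/16 = 225
  tall white-flowered: 400 × 3/16 = 75
  dwarf purple-flowered: 400 × 3/16 = 75
  dwarf white-flowered: 400 × 1/16 = 25

225, 75, 75, 25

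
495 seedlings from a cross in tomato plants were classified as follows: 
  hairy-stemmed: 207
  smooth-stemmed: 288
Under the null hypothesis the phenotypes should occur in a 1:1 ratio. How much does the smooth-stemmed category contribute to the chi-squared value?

6.627

Total ratio parts = 2. Expected numbers out of 495:
  hairy-stemmed: 495 × 1/2 = 247.5
  smooth-stemmed: 495 × 1/2 = 247.5
Contribution of smooth-stemmed: (288 − 247.5)² / 247.5 = 6.6273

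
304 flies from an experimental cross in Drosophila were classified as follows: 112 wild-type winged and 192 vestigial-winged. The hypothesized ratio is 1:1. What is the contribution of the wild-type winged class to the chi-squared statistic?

Under the 1:1 hypothesis (Σ ratio = 2, N = 304):
  wild-type winged: 304 × 1/2 = 152
  vestigial-winged: 304 × 1/2 = 152
Contribution of wild-type winged: (112 − 152)² / 152 = 10.5263

10.526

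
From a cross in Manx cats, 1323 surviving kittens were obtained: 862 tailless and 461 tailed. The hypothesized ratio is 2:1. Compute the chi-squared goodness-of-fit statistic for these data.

1.361

Total ratio parts = 3. Expected numbers out of 1323:
  tailless: 1323 × 2/3 = 882
  tailed: 1323 × 1/3 = 441
χ² = Σ (O − E)² / E
  tailless: (862 − 882)² / 882 = 0.4535
  tailed: (461 − 441)² / 441 = 0.9070
χ² = 0.4535 + 0.9070 = 1.3605 ≈ 1.361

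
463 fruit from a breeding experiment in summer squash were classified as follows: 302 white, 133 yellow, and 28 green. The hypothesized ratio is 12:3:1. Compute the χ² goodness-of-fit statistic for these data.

30.500

Under the 12:3:1 hypothesis (Σ ratio = 16, N = 463):
  white: 463 × 12/16 = 347.25
  yellow: 463 × 3/16 = 86.8125
  green: 463 × 1/16 = 28.9375
χ² = Σ (O − E)² / E
  white: (302 − 347.25)² / 347.25 = 5.8965
  yellow: (133 − 86.8125)² / 86.8125 = 24.5735
  green: (28 − 28.9375)² / 28.9375 = 0.0304
χ² = 5.8965 + 24.5735 + 0.0304 = 30.5004 ≈ 30.500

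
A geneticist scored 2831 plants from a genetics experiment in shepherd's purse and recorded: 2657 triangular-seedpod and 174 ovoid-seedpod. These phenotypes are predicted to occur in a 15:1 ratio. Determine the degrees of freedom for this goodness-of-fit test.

1

A goodness-of-fit test with 2 phenotype classes has df = 2 − 1 = 1.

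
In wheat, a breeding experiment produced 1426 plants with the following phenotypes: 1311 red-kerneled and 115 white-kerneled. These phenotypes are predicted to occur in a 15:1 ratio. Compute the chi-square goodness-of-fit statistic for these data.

Total ratio parts = 16. Expected numbers out of 1426:
  red-kerneled: 1426 × 15/16 = 1336.875
  white-kerneled: 1426 × 1/16 = 89.125
χ² = Σ (O − E)² / E
  red-kerneled: (1311 − 1336.875)² / 1336.875 = 0.5008
  white-kerneled: (115 − 89.125)² / 89.125 = 7.5121
χ² = 0.5008 + 7.5121 = 8.0129 ≈ 8.013

8.013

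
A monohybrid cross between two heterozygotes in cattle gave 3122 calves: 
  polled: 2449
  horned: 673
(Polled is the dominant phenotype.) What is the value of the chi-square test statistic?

For a monohybrid cross between heterozygotes with complete dominance, the expected phenotypic ratio is 3:1.
Total ratio parts = 4. Expected numbers out of 3122:
  polled: 3122 × 3/4 = 2341.5
  horned: 3122 × 1/4 = 780.5
χ² = Σ (O − E)² / E
  polled: (2449 − 2341.5)² / 2341.5 = 4.9354
  horned: (673 − 780.5)² / 780.5 = 14.8062
χ² = 4.9354 + 14.8062 = 19.7416 ≈ 19.742

19.742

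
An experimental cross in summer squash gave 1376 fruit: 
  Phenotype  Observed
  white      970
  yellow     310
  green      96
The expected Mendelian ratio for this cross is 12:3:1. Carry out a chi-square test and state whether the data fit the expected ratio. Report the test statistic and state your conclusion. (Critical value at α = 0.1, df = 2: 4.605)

Expected counts for N = 1376 under a 12:3:1 ratio (total parts = 16):
  white: 1376 × 12/16 = 1032
  yellow: 1376 × 3/16 = 258
  green: 1376 × 1/16 = 86
χ² = Σ (O − E)² / E
  white: (970 − 1032)² / 1032 = 3.7248
  yellow: (310 − 258)² / 258 = 10.4806
  green: (96 − 86)² / 86 = 1.1628
χ² = 3.7248 + 10.4806 + 1.1628 = 15.3682 ≈ 15.368
Degrees of freedom = 3 − 1 = 2; critical value at α = 0.1 is 4.605.
Since 15.368 > 4.605, we reject the null hypothesis — the data do not fit the 12:3:1 ratio.

15.368; not consistent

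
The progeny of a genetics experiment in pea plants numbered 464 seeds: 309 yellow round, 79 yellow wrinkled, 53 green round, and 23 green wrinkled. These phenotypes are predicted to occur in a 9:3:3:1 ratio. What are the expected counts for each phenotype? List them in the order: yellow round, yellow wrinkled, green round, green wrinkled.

Total ratio parts = 16. Expected numbers out of 464:
  yellow round: 464 × 9/16 = 261
  yellow wrinkled: 464 × 3/16 = 87
  green round: 464 × 3/16 = 87
  green wrinkled: 464 × 1/16 = 29

261, 87, 87, 29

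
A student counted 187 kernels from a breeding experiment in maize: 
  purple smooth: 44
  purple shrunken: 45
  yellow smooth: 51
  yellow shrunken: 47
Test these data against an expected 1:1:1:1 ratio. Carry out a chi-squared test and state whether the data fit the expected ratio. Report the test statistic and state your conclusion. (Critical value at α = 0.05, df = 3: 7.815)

0.615; consistent

Expected counts for N = 187 under a 1:1:1:1 ratio (total parts = 4):
  purple smooth: 187 × 1/4 = 46.75
  purple shrunken: 187 × 1/4 = 46.75
  yellow smooth: 187 × 1/4 = 46.75
  yellow shrunken: 187 × 1/4 = 46.75
χ² = Σ (O − E)² / E
  purple smooth: (44 − 46.75)² / 46.75 = 0.1618
  purple shrunken: (45 − 46.75)² / 46.75 = 0.0655
  yellow smooth: (51 − 46.75)² / 46.75 = 0.3864
  yellow shrunken: (47 − 46.75)² / 46.75 = 0.0013
χ² = 0.1618 + 0.0655 + 0.3864 + 0.0013 = 0.615
Degrees of freedom = 4 − 1 = 3; critical value at α = 0.05 is 7.815.
Since 0.615 < 7.815, we fail to reject the null hypothesis — the data are consistent with the 1:1:1:1 ratio.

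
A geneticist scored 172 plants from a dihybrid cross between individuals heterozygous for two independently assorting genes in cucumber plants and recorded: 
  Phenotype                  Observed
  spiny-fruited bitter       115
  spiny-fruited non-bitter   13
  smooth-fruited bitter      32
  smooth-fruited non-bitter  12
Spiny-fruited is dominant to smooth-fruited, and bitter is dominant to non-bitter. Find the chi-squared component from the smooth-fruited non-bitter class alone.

0.145

A dihybrid F₂ with independent assortment and complete dominance at both loci gives a 9:3:3:1 phenotypic ratio.
Total ratio parts = 16. Expected numbers out of 172:
  spiny-fruited bitter: 172 × 9/16 = 96.75
  spiny-fruited non-bitter: 172 × 3/16 = 32.25
  smooth-fruited bitter: 172 × 3/16 = 32.25
  smooth-fruited non-bitter: 172 × 1/16 = 10.75
Contribution of smooth-fruited non-bitter: (12 − 10.75)² / 10.75 = 0.1453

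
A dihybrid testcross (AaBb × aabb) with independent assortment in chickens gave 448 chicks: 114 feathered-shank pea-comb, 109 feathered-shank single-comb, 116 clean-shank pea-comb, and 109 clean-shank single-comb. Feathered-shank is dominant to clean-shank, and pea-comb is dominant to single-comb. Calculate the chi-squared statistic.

0.339

A dihybrid testcross with independent assortment gives a 1:1:1:1 ratio.
Expected counts for N = 448 under a 1:1:1:1 ratio (total parts = 4):
  feathered-shank pea-comb: 448 × 1/4 = 112
  feathered-shank single-comb: 448 × 1/4 = 112
  clean-shank pea-comb: 448 × 1/4 = 112
  clean-shank single-comb: 448 × 1/4 = 112
χ² = Σ (O − E)² / E
  feathered-shank pea-comb: (114 − 112)² / 112 = 0.0357
  feathered-shank single-comb: (109 − 112)² / 112 = 0.0804
  clean-shank pea-comb: (116 − 112)² / 112 = 0.1429
  clean-shank single-comb: (109 − 112)² / 112 = 0.0804
χ² = 0.0357 + 0.0804 + 0.1429 + 0.0804 = 0.3394 ≈ 0.339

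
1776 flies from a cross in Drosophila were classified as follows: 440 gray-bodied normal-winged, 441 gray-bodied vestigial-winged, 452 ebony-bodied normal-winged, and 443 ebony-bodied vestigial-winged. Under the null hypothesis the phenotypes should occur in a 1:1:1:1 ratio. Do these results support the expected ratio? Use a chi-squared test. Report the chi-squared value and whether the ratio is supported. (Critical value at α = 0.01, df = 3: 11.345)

Under the 1:1:1:1 hypothesis (Σ ratio = 4, N = 1776):
  gray-bodied normal-winged: 1776 × 1/4 = 444
  gray-bodied vestigial-winged: 1776 × 1/4 = 444
  ebony-bodied normal-winged: 1776 × 1/4 = 444
  ebony-bodied vestigial-winged: 1776 × 1/4 = 444
χ² = Σ (O − E)² / E
  gray-bodied normal-winged: (440 − 444)² / 444 = 0.0360
  gray-bodied vestigial-winged: (441 − 444)² / 444 = 0.0203
  ebony-bodied normal-winged: (452 − 444)² / 444 = 0.1441
  ebony-bodied vestigial-winged: (443 − 444)² / 444 = 0.0023
χ² = 0.0360 + 0.0203 + 0.1441 + 0.0023 = 0.2027 ≈ 0.203
Degrees of freedom = 4 − 1 = 3; critical value at α = 0.01 is 11.345.
Since 0.203 < 11.345, we fail to reject the null hypothesis — the data are consistent with the 1:1:1:1 ratio.

0.203; consistent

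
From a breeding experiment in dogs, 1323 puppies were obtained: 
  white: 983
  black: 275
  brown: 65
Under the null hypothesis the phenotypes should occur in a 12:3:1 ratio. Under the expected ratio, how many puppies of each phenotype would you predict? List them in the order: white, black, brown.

992.25, 248.0625, 82.6875

Total ratio parts = 16. Expected numbers out of 1323:
  white: 1323 × 12/16 = 992.25
  black: 1323 × 3/16 = 248.0625
  brown: 1323 × 1/16 = 82.6875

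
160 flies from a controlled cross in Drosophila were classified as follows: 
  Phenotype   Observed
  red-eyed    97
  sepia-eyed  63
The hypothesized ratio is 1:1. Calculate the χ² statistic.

Expected counts for N = 160 under a 1:1 ratio (total parts = 2):
  red-eyed: 160 × 1/2 = 80
  sepia-eyed: 160 × 1/2 = 80
χ² = Σ (O − E)² / E
  red-eyed: (97 − 80)² / 80 = 3.6125
  sepia-eyed: (63 − 80)² / 80 = 3.6125
χ² = 3.6125 + 3.6125 = 7.225

7.225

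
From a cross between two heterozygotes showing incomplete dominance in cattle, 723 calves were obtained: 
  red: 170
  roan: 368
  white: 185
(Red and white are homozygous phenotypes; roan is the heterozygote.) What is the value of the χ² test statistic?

0.856

With incomplete dominance, a heterozygote × heterozygote cross gives a 1:2:1 phenotypic ratio.
The 1:2:1 ratio has 4 parts, so with N = 723 the expected counts are:
  red: 723 × 1/4 = 180.75
  roan: 723 × 2/4 = 361.5
  white: 723 × 1/4 = 180.75
χ² = Σ (O − E)² / E
  red: (170 − 180.75)² / 180.75 = 0.6393
  roan: (368 − 361.5)² / 361.5 = 0.1169
  white: (185 − 180.75)² / 180.75 = 0.0999
χ² = 0.6393 + 0.1169 + 0.0999 = 0.8561 ≈ 0.856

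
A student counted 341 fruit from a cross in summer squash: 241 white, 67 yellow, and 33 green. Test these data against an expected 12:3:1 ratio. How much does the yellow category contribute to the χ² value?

The 12:3:1 ratio has 16 parts, so with N = 341 the expected counts are:
  white: 341 × 12/16 = 255.75
  yellow: 341 × 3/16 = 63.9375
  green: 341 × 1/16 = 21.3125
Contribution of yellow: (67 − 63.9375)² / 63.9375 = 0.1467

0.147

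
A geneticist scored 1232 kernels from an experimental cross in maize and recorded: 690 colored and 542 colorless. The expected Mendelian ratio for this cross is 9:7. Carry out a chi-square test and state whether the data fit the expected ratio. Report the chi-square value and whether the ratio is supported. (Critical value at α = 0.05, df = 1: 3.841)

0.030; consistent

Expected counts for N = 1232 under a 9:7 ratio (total parts = 16):
  colored: 1232 × 9/16 = 693
  colorless: 1232 × 7/16 = 539
χ² = Σ (O − E)² / E
  colored: (690 − 693)² / 693 = 0.0130
  colorless: (542 − 539)² / 539 = 0.0167
χ² = 0.0130 + 0.0167 = 0.0297 ≈ 0.030
Degrees of freedom = 2 − 1 = 1; critical value at α = 0.05 is 3.841.
Since 0.030 < 3.841, we fail to reject the null hypothesis — the data are consistent with the 9:7 ratio.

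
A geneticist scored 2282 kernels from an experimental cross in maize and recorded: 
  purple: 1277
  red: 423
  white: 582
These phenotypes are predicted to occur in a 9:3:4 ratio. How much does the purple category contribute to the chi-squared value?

0.034

The 9:3:4 ratio has 16 parts, so with N = 2282 the expected counts are:
  purple: 2282 × 9/16 = 1283.625
  red: 2282 × 3/16 = 427.875
  white: 2282 × 4/16 = 570.5
Contribution of purple: (1277 − 1283.625)² / 1283.625 = 0.0342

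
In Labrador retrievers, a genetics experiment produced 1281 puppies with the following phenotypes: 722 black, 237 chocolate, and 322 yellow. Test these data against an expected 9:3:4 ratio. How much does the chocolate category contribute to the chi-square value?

Total ratio parts = 16. Expected numbers out of 1281:
  black: 1281 × 9/16 = 720.5625
  chocolate: 1281 × 3/16 = 240.1875
  yellow: 1281 × 4/16 = 320.25
Contribution of chocolate: (237 − 240.1875)² / 240.1875 = 0.0423

0.042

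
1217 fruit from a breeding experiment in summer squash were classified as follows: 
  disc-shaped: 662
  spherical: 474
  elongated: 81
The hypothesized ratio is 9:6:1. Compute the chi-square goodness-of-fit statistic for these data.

1.745

The 9:6:1 ratio has 16 parts, so with N = 1217 the expected counts are:
  disc-shaped: 1217 × 9/16 = 684.5625
  spherical: 1217 × 6/16 = 456.375
  elongated: 1217 × 1/16 = 76.0625
χ² = Σ (O − E)² / E
  disc-shaped: (662 − 684.5625)² / 684.5625 = 0.7436
  spherical: (474 − 456.375)² / 456.375 = 0.6807
  elongated: (81 − 76.0625)² / 76.0625 = 0.3205
χ² = 0.7436 + 0.6807 + 0.3205 = 1.7448 ≈ 1.745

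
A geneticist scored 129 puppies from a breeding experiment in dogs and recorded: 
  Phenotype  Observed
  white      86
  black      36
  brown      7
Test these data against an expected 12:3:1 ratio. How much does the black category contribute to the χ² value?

5.769

The 12:3:1 ratio has 16 parts, so with N = 129 the expected counts are:
  white: 129 × 12/16 = 96.75
  black: 129 × 3/16 = 24.1875
  brown: 129 × 1/16 = 8.0625
Contribution of black: (36 − 24.1875)² / 24.1875 = 5.7689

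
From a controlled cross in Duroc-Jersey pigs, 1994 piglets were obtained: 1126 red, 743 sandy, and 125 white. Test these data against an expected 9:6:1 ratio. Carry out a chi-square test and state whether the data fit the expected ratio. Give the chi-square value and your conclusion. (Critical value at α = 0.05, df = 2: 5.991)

0.048; consistent

Expected counts for N = 1994 under a 9:6:1 ratio (total parts = 16):
  red: 1994 × 9/16 = 1121.625
  sandy: 1994 × 6/16 = 747.75
  white: 1994 × 1/16 = 124.625
χ² = Σ (O − E)² / E
  red: (1126 − 1121.625)² / 1121.625 = 0.0171
  sandy: (743 − 747.75)² / 747.75 = 0.0302
  white: (125 − 124.625)² / 124.625 = 0.0011
χ² = 0.0171 + 0.0302 + 0.0011 = 0.0484 ≈ 0.048
Degrees of freedom = 3 − 1 = 2; critical value at α = 0.05 is 5.991.
Since 0.048 < 5.991, we fail to reject the null hypothesis — the data are consistent with the 9:6:1 ratio.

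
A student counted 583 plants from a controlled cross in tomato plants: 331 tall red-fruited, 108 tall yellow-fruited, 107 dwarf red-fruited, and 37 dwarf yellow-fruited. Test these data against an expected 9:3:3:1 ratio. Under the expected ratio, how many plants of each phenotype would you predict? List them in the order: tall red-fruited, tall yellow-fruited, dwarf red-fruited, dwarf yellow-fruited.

327.9375, 109.3125, 109.3125, 36.4375

Under the 9:3:3:1 hypothesis (Σ ratio = 16, N = 583):
  tall red-fruited: 583 × 9/16 = 327.9375
  tall yellow-fruited: 583 × 3/16 = 109.3125
  dwarf red-fruited: 583 × 3/16 = 109.3125
  dwarf yellow-fruited: 583 × 1/16 = 36.4375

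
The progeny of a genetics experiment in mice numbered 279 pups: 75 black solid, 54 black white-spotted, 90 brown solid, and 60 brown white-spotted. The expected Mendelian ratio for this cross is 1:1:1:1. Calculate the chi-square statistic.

11.194

The 1:1:1:1 ratio has 4 parts, so with N = 279 the expected counts are:
  black solid: 279 × 1/4 = 69.75
  black white-spotted: 279 × 1/4 = 69.75
  brown solid: 279 × 1/4 = 69.75
  brown white-spotted: 279 × 1/4 = 69.75
χ² = Σ (O − E)² / E
  black solid: (75 − 69.75)² / 69.75 = 0.3952
  black white-spotted: (54 − 69.75)² / 69.75 = 3.5565
  brown solid: (90 − 69.75)² / 69.75 = 5.8790
  brown white-spotted: (60 − 69.75)² / 69.75 = 1.3629
χ² = 0.3952 + 3.5565 + 5.8790 + 1.3629 = 11.1936 ≈ 11.194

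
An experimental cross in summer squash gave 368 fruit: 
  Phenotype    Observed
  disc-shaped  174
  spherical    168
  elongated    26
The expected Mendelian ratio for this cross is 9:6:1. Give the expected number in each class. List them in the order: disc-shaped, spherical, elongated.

Expected counts for N = 368 under a 9:6:1 ratio (total parts = 16):
  disc-shaped: 368 × 9/16 = 207
  spherical: 368 × 6/16 = 138
  elongated: 368 × 1/16 = 23

207, 138, 23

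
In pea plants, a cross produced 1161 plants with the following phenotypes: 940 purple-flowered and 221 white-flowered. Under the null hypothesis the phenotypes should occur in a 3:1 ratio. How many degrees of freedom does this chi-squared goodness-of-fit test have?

1

A goodness-of-fit test with 2 phenotype classes has df = 2 − 1 = 1.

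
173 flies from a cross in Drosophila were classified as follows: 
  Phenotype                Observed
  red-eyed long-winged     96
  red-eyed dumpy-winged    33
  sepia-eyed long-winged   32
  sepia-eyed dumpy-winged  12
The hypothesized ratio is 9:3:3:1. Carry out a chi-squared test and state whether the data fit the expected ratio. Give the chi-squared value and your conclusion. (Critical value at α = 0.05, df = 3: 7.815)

The 9:3:3:1 ratio has 16 parts, so with N = 173 the expected counts are:
  red-eyed long-winged: 173 × 9/16 = 97.3125
  red-eyed dumpy-winged: 173 × 3/16 = 32.4375
  sepia-eyed long-winged: 173 × 3/16 = 32.4375
  sepia-eyed dumpy-winged: 173 × 1/16 = 10.8125
χ² = Σ (O − E)² / E
  red-eyed long-winged: (96 − 97.3125)² / 97.3125 = 0.0177
  red-eyed dumpy-winged: (33 − 32.4375)² / 32.4375 = 0.0098
  sepia-eyed long-winged: (32 − 32.4375)² / 32.4375 = 0.0059
  sepia-eyed dumpy-winged: (12 − 10.8125)² / 10.8125 = 0.1304
χ² = 0.0177 + 0.0098 + 0.0059 + 0.1304 = 0.1638 ≈ 0.164
Degrees of freedom = 4 − 1 = 3; critical value at α = 0.05 is 7.815.
Since 0.164 < 7.815, we fail to reject the null hypothesis — the data are consistent with the 9:3:3:1 ratio.

0.164; consistent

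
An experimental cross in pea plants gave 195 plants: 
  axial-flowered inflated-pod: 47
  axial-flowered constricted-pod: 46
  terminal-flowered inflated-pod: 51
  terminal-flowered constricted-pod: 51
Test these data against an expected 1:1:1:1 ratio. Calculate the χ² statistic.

Expected counts for N = 195 under a 1:1:1:1 ratio (total parts = 4):
  axial-flowered inflated-pod: 195 × 1/4 = 48.75
  axial-flowered constricted-pod: 195 × 1/4 = 48.75
  terminal-flowered inflated-pod: 195 × 1/4 = 48.75
  terminal-flowered constricted-pod: 195 × 1/4 = 48.75
χ² = Σ (O − E)² / E
  axial-flowered inflated-pod: (47 − 48.75)² / 48.75 = 0.0628
  axial-flowered constricted-pod: (46 − 48.75)² / 48.75 = 0.1551
  terminal-flowered inflated-pod: (51 − 48.75)² / 48.75 = 0.1038
  terminal-flowered constricted-pod: (51 − 48.75)² / 48.75 = 0.1038
χ² = 0.0628 + 0.1551 + 0.1038 + 0.1038 = 0.4255 ≈ 0.426

0.426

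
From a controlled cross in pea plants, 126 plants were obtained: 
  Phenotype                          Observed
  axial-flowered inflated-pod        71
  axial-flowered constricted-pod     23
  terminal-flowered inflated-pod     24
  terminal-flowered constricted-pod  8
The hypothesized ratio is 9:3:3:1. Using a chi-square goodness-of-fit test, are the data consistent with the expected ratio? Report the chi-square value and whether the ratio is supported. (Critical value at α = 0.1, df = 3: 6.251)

The 9:3:3:1 ratio has 16 parts, so with N = 126 the expected counts are:
  axial-flowered inflated-pod: 126 × 9/16 = 70.875
  axial-flowered constricted-pod: 126 × 3/16 = 23.625
  terminal-flowered inflated-pod: 126 × 3/16 = 23.625
  terminal-flowered constricted-pod: 126 × 1/16 = 7.875
χ² = Σ (O − E)² / E
  axial-flowered inflated-pod: (71 − 70.875)² / 70.875 = 0.0002
  axial-flowered constricted-pod: (23 − 23.625)² / 23.625 = 0.0165
  terminal-flowered inflated-pod: (24 − 23.625)² / 23.625 = 0.0060
  terminal-flowered constricted-pod: (8 − 7.875)² / 7.875 = 0.0020
χ² = 0.0002 + 0.0165 + 0.0060 + 0.0020 = 0.0247 ≈ 0.025
Degrees of freedom = 4 − 1 = 3; critical value at α = 0.1 is 6.251.
Since 0.025 < 6.251, we fail to reject the null hypothesis — the data are consistent with the 9:3:3:1 ratio.

0.025; consistent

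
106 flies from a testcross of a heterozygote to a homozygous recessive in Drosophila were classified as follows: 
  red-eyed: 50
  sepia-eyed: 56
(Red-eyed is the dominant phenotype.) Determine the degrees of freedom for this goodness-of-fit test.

A testcross of a heterozygote (Aa × aa) gives a 1:1 phenotypic ratio.
A goodness-of-fit test with 2 phenotype classes has df = 2 − 1 = 1.

1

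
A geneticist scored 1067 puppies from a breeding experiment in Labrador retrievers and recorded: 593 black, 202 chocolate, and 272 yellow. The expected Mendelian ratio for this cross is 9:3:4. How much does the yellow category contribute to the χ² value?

Total ratio parts = 16. Expected numbers out of 1067:
  black: 1067 × 9/16 = 600.1875
  chocolate: 1067 × 3/16 = 200.0625
  yellow: 1067 × 4/16 = 266.75
Contribution of yellow: (272 − 266.75)² / 266.75 = 0.1033

0.103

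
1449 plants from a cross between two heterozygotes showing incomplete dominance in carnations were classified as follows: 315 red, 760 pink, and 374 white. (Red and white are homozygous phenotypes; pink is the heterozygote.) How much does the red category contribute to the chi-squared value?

6.163

With incomplete dominance, a heterozygote × heterozygote cross gives a 1:2:1 phenotypic ratio.
The 1:2:1 ratio has 4 parts, so with N = 1449 the expected counts are:
  red: 1449 × 1/4 = 362.25
  pink: 1449 × 2/4 = 724.5
  white: 1449 × 1/4 = 362.25
Contribution of red: (315 − 362.25)² / 362.25 = 6.1630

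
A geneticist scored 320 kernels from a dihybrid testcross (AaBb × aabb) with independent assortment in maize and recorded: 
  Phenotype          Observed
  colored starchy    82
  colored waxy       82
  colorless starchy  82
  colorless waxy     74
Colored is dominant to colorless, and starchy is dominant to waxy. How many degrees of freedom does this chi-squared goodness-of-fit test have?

A dihybrid testcross with independent assortment gives a 1:1:1:1 ratio.
A goodness-of-fit test with 4 phenotype classes has df = 4 − 1 = 3.

3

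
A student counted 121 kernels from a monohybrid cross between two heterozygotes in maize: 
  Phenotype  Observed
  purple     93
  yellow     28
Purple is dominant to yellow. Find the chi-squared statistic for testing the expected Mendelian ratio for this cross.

0.223

For a monohybrid cross between heterozygotes with complete dominance, the expected phenotypic ratio is 3:1.
The 3:1 ratio has 4 parts, so with N = 121 the expected counts are:
  purple: 121 × 3/4 = 90.75
  yellow: 121 × 1/4 = 30.25
χ² = Σ (O − E)² / E
  purple: (93 − 90.75)² / 90.75 = 0.0558
  yellow: (28 − 30.25)² / 30.25 = 0.1674
χ² = 0.0558 + 0.1674 = 0.2232 ≈ 0.223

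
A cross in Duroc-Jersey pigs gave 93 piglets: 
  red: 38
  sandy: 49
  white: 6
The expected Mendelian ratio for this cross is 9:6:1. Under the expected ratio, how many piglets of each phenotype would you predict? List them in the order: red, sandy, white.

Total ratio parts = 16. Expected numbers out of 93:
  red: 93 × 9/16 = 52.3125
  sandy: 93 × 6/16 = 34.875
  white: 93 × 1/16 = 5.8125

52.3125, 34.875, 5.8125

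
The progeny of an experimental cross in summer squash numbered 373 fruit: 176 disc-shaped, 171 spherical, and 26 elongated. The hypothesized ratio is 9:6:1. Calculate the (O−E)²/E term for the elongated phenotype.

Expected counts for N = 373 under a 9:6:1 ratio (total parts = 16):
  disc-shaped: 373 × 9/16 = 209.8125
  spherical: 373 × 6/16 = 139.875
  elongated: 373 × 1/16 = 23.3125
Contribution of elongated: (26 − 23.3125)² / 23.3125 = 0.3098

0.310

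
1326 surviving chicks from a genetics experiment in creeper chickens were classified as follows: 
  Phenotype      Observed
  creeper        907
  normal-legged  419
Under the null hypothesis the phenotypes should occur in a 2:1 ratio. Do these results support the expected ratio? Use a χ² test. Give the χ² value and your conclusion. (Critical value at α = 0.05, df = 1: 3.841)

1.795; consistent

Total ratio parts = 3. Expected numbers out of 1326:
  creeper: 1326 × 2/3 = 884
  normal-legged: 1326 × 1/3 = 442
χ² = Σ (O − E)² / E
  creeper: (907 − 884)² / 884 = 0.5984
  normal-legged: (419 − 442)² / 442 = 1.1968
χ² = 0.5984 + 1.1968 = 1.7952 ≈ 1.795
Degrees of freedom = 2 − 1 = 1; critical value at α = 0.05 is 3.841.
Since 1.795 < 3.841, we fail to reject the null hypothesis — the data are consistent with the 2:1 ratio.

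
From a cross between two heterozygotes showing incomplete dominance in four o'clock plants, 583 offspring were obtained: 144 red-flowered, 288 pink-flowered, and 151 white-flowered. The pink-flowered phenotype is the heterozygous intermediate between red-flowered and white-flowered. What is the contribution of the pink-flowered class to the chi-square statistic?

With incomplete dominance, a heterozygote × heterozygote cross gives a 1:2:1 phenotypic ratio.
The 1:2:1 ratio has 4 parts, so with N = 583 the expected counts are:
  red-flowered: 583 × 1/4 = 145.75
  pink-flowered: 583 × 2/4 = 291.5
  white-flowered: 583 × 1/4 = 145.75
Contribution of pink-flowered: (288 − 291.5)² / 291.5 = 0.0420

0.042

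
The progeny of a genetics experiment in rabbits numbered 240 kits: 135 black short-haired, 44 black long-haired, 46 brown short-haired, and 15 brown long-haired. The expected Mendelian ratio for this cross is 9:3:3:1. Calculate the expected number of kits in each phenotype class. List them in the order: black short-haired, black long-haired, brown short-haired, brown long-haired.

135, 45, 45, 15

The 9:3:3:1 ratio has 16 parts, so with N = 240 the expected counts are:
  black short-haired: 240 × 9/16 = 135
  black long-haired: 240 × 3/16 = 45
  brown short-haired: 240 × 3/16 = 45
  brown long-haired: 240 × 1/16 = 15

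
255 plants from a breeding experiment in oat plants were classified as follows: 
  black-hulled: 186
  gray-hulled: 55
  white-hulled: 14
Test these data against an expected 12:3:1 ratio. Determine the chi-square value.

1.460

The 12:3:1 ratio has 16 parts, so with N = 255 the expected counts are:
  black-hulled: 255 × 12/16 = 191.25
  gray-hulled: 255 × 3/16 = 47.8125
  white-hulled: 255 × 1/16 = 15.9375
χ² = Σ (O − E)² / E
  black-hulled: (186 − 191.25)² / 191.25 = 0.1441
  gray-hulled: (55 − 47.8125)² / 47.8125 = 1.0805
  white-hulled: (14 − 15.9375)² / 15.9375 = 0.2355
χ² = 0.1441 + 1.0805 + 0.2355 = 1.4601 ≈ 1.460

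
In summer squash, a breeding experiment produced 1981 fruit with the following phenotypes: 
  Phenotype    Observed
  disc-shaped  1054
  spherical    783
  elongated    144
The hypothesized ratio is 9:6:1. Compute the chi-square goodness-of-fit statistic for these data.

8.723

Total ratio parts = 16. Expected numbers out of 1981:
  disc-shaped: 1981 × 9/16 = 1114.3125
  spherical: 1981 × 6/16 = 742.875
  elongated: 1981 × 1/16 = 123.8125
χ² = Σ (O − E)² / E
  disc-shaped: (1054 − 1114.3125)² / 1114.3125 = 3.2644
  spherical: (783 − 742.875)² / 742.875 = 2.1673
  elongated: (144 − 123.8125)² / 123.8125 = 3.2916
χ² = 3.2644 + 2.1673 + 3.2916 = 8.7233 ≈ 8.723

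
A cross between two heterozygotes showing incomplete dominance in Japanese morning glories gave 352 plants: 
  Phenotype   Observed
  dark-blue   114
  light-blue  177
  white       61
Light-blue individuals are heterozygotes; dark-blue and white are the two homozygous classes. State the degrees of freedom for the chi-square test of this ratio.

2

With incomplete dominance, a heterozygote × heterozygote cross gives a 1:2:1 phenotypic ratio.
A goodness-of-fit test with 3 phenotype classes has df = 3 − 1 = 2.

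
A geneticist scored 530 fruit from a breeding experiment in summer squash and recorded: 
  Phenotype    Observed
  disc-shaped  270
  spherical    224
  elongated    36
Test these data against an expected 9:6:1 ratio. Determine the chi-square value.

Under the 9:6:1 hypothesis (Σ ratio = 16, N = 530):
  disc-shaped: 530 × 9/16 = 298.125
  spherical: 530 × 6/16 = 198.75
  elongated: 530 × 1/16 = 33.125
χ² = Σ (O − E)² / E
  disc-shaped: (270 − 298.125)² / 298.125 = 2.6533
  spherical: (224 − 198.75)² / 198.75 = 3.2079
  elongated: (36 − 33.125)² / 33.125 = 0.2495
χ² = 2.6533 + 3.2079 + 0.2495 = 6.1107 ≈ 6.111

6.111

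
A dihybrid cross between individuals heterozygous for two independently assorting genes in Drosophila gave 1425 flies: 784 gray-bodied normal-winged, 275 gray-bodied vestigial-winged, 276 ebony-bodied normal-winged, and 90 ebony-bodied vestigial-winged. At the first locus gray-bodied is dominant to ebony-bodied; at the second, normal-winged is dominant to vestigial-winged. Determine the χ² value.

A dihybrid F₂ with independent assortment and complete dominance at both loci gives a 9:3:3:1 phenotypic ratio.
Under the 9:3:3:1 hypothesis (Σ ratio = 16, N = 1425):
  gray-bodied normal-winged: 1425 × 9/16 = 801.5625
  gray-bodied vestigial-winged: 1425 × 3/16 = 267.1875
  ebony-bodied normal-winged: 1425 × 3/16 = 267.1875
  ebony-bodied vestigial-winged: 1425 × 1/16 = 89.0625
χ² = Σ (O − E)² / E
  gray-bodied normal-winged: (784 − 801.5625)² / 801.5625 = 0.3848
  gray-bodied vestigial-winged: (275 − 267.1875)² / 267.1875 = 0.2284
  ebony-bodied normal-winged: (276 − 267.1875)² / 267.1875 = 0.2907
  ebony-bodied vestigial-winged: (90 − 89.0625)² / 89.0625 = 0.0099
χ² = 0.3848 + 0.2284 + 0.2907 + 0.0099 = 0.9138 ≈ 0.914

0.914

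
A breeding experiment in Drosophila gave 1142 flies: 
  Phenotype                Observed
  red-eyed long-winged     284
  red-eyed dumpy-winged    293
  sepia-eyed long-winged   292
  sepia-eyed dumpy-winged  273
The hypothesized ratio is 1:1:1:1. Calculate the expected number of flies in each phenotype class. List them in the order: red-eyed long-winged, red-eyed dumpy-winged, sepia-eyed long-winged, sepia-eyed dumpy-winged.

The 1:1:1:1 ratio has 4 parts, so with N = 1142 the expected counts are:
  red-eyed long-winged: 1142 × 1/4 = 285.5
  red-eyed dumpy-winged: 1142 × 1/4 = 285.5
  sepia-eyed long-winged: 1142 × 1/4 = 285.5
  sepia-eyed dumpy-winged: 1142 × 1/4 = 285.5

285.5, 285.5, 285.5, 285.5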